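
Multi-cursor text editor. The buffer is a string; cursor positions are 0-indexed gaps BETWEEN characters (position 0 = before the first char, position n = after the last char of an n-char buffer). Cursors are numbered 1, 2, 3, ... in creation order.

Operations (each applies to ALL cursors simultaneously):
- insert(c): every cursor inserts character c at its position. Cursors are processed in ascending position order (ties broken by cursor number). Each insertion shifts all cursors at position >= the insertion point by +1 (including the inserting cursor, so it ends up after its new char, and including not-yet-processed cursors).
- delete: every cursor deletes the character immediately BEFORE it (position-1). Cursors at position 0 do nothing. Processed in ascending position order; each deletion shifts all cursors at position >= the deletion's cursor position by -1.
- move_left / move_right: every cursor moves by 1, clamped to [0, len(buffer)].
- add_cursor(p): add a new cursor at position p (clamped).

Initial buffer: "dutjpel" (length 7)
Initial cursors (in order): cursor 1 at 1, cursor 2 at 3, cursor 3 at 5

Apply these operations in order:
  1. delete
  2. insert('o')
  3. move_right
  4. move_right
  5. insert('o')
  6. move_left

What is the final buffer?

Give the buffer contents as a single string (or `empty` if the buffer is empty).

After op 1 (delete): buffer="ujel" (len 4), cursors c1@0 c2@1 c3@2, authorship ....
After op 2 (insert('o')): buffer="ouojoel" (len 7), cursors c1@1 c2@3 c3@5, authorship 1.2.3..
After op 3 (move_right): buffer="ouojoel" (len 7), cursors c1@2 c2@4 c3@6, authorship 1.2.3..
After op 4 (move_right): buffer="ouojoel" (len 7), cursors c1@3 c2@5 c3@7, authorship 1.2.3..
After op 5 (insert('o')): buffer="ouoojooelo" (len 10), cursors c1@4 c2@7 c3@10, authorship 1.21.32..3
After op 6 (move_left): buffer="ouoojooelo" (len 10), cursors c1@3 c2@6 c3@9, authorship 1.21.32..3

Answer: ouoojooelo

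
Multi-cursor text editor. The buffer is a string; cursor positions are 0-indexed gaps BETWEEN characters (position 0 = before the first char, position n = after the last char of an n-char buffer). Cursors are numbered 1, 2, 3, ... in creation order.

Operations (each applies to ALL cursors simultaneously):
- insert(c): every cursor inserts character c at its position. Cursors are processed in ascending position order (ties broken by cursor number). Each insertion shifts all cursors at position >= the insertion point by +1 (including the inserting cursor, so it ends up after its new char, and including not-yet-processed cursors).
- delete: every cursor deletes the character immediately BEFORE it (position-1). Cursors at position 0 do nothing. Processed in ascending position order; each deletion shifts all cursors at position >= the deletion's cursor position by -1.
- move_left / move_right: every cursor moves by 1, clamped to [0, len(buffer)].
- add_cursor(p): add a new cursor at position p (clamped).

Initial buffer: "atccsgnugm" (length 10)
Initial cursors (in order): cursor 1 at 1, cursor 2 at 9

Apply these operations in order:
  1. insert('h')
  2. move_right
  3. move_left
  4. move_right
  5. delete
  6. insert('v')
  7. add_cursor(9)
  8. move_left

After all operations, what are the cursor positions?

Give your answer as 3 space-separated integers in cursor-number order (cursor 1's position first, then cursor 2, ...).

After op 1 (insert('h')): buffer="ahtccsgnughm" (len 12), cursors c1@2 c2@11, authorship .1........2.
After op 2 (move_right): buffer="ahtccsgnughm" (len 12), cursors c1@3 c2@12, authorship .1........2.
After op 3 (move_left): buffer="ahtccsgnughm" (len 12), cursors c1@2 c2@11, authorship .1........2.
After op 4 (move_right): buffer="ahtccsgnughm" (len 12), cursors c1@3 c2@12, authorship .1........2.
After op 5 (delete): buffer="ahccsgnugh" (len 10), cursors c1@2 c2@10, authorship .1.......2
After op 6 (insert('v')): buffer="ahvccsgnughv" (len 12), cursors c1@3 c2@12, authorship .11.......22
After op 7 (add_cursor(9)): buffer="ahvccsgnughv" (len 12), cursors c1@3 c3@9 c2@12, authorship .11.......22
After op 8 (move_left): buffer="ahvccsgnughv" (len 12), cursors c1@2 c3@8 c2@11, authorship .11.......22

Answer: 2 11 8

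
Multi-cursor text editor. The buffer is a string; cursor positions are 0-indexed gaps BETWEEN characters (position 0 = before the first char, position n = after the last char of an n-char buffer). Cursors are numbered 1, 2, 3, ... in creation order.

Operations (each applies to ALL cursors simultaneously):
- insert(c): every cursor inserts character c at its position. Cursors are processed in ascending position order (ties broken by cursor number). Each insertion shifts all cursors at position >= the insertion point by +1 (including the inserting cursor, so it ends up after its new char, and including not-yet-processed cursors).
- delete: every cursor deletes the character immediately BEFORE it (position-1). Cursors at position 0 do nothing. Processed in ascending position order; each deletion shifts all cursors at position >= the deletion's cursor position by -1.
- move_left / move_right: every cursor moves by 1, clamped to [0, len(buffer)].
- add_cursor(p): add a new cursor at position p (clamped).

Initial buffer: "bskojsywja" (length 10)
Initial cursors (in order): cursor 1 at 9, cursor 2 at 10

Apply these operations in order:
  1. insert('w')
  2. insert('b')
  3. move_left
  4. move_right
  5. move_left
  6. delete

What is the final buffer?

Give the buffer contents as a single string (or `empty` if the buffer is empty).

Answer: bskojsywjbab

Derivation:
After op 1 (insert('w')): buffer="bskojsywjwaw" (len 12), cursors c1@10 c2@12, authorship .........1.2
After op 2 (insert('b')): buffer="bskojsywjwbawb" (len 14), cursors c1@11 c2@14, authorship .........11.22
After op 3 (move_left): buffer="bskojsywjwbawb" (len 14), cursors c1@10 c2@13, authorship .........11.22
After op 4 (move_right): buffer="bskojsywjwbawb" (len 14), cursors c1@11 c2@14, authorship .........11.22
After op 5 (move_left): buffer="bskojsywjwbawb" (len 14), cursors c1@10 c2@13, authorship .........11.22
After op 6 (delete): buffer="bskojsywjbab" (len 12), cursors c1@9 c2@11, authorship .........1.2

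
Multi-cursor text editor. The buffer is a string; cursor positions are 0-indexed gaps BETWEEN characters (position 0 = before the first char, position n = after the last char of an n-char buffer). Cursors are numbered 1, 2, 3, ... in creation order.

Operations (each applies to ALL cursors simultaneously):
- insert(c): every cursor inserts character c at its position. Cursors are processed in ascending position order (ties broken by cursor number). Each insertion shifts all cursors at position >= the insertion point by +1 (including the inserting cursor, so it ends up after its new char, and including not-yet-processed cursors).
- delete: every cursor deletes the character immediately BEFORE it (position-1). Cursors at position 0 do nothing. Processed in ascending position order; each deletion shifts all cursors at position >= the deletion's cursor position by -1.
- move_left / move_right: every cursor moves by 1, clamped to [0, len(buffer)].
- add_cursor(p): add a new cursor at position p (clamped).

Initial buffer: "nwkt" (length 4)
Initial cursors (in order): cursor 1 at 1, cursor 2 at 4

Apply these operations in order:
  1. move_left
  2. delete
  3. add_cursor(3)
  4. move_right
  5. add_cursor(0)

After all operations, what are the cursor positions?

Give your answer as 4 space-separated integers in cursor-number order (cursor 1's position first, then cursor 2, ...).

Answer: 1 3 3 0

Derivation:
After op 1 (move_left): buffer="nwkt" (len 4), cursors c1@0 c2@3, authorship ....
After op 2 (delete): buffer="nwt" (len 3), cursors c1@0 c2@2, authorship ...
After op 3 (add_cursor(3)): buffer="nwt" (len 3), cursors c1@0 c2@2 c3@3, authorship ...
After op 4 (move_right): buffer="nwt" (len 3), cursors c1@1 c2@3 c3@3, authorship ...
After op 5 (add_cursor(0)): buffer="nwt" (len 3), cursors c4@0 c1@1 c2@3 c3@3, authorship ...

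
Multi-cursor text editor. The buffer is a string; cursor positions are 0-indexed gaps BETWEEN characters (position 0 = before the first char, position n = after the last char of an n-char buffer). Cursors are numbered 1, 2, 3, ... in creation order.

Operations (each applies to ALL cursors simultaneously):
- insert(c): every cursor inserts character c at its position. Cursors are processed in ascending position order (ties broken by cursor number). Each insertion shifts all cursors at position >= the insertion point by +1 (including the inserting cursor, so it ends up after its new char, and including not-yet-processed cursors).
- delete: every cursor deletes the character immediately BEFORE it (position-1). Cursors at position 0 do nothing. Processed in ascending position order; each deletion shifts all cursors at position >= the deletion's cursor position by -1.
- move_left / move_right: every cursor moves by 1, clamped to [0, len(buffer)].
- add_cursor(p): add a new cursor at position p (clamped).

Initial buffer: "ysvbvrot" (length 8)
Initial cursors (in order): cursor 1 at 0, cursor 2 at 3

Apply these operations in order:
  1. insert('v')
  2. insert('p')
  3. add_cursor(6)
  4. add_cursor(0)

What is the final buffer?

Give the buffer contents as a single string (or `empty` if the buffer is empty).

After op 1 (insert('v')): buffer="vysvvbvrot" (len 10), cursors c1@1 c2@5, authorship 1...2.....
After op 2 (insert('p')): buffer="vpysvvpbvrot" (len 12), cursors c1@2 c2@7, authorship 11...22.....
After op 3 (add_cursor(6)): buffer="vpysvvpbvrot" (len 12), cursors c1@2 c3@6 c2@7, authorship 11...22.....
After op 4 (add_cursor(0)): buffer="vpysvvpbvrot" (len 12), cursors c4@0 c1@2 c3@6 c2@7, authorship 11...22.....

Answer: vpysvvpbvrot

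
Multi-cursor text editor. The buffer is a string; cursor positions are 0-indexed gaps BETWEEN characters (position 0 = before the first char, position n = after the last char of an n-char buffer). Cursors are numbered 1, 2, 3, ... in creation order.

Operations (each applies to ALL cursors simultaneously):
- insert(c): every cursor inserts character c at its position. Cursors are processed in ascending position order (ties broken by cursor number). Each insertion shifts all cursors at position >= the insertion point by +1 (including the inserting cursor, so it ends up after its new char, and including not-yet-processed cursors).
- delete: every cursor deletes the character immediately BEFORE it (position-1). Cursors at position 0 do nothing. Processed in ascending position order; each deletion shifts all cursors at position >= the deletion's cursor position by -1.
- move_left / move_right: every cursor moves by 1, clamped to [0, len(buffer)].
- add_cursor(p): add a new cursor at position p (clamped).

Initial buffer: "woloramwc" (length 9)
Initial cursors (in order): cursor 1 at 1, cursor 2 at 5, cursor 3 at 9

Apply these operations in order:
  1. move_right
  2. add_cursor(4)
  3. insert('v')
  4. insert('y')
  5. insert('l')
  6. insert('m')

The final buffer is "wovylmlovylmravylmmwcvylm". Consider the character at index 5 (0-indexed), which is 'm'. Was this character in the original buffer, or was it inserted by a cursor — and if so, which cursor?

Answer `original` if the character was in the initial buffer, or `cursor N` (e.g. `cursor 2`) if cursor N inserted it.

Answer: cursor 1

Derivation:
After op 1 (move_right): buffer="woloramwc" (len 9), cursors c1@2 c2@6 c3@9, authorship .........
After op 2 (add_cursor(4)): buffer="woloramwc" (len 9), cursors c1@2 c4@4 c2@6 c3@9, authorship .........
After op 3 (insert('v')): buffer="wovlovravmwcv" (len 13), cursors c1@3 c4@6 c2@9 c3@13, authorship ..1..4..2...3
After op 4 (insert('y')): buffer="wovylovyravymwcvy" (len 17), cursors c1@4 c4@8 c2@12 c3@17, authorship ..11..44..22...33
After op 5 (insert('l')): buffer="wovyllovylravylmwcvyl" (len 21), cursors c1@5 c4@10 c2@15 c3@21, authorship ..111..444..222...333
After op 6 (insert('m')): buffer="wovylmlovylmravylmmwcvylm" (len 25), cursors c1@6 c4@12 c2@18 c3@25, authorship ..1111..4444..2222...3333
Authorship (.=original, N=cursor N): . . 1 1 1 1 . . 4 4 4 4 . . 2 2 2 2 . . . 3 3 3 3
Index 5: author = 1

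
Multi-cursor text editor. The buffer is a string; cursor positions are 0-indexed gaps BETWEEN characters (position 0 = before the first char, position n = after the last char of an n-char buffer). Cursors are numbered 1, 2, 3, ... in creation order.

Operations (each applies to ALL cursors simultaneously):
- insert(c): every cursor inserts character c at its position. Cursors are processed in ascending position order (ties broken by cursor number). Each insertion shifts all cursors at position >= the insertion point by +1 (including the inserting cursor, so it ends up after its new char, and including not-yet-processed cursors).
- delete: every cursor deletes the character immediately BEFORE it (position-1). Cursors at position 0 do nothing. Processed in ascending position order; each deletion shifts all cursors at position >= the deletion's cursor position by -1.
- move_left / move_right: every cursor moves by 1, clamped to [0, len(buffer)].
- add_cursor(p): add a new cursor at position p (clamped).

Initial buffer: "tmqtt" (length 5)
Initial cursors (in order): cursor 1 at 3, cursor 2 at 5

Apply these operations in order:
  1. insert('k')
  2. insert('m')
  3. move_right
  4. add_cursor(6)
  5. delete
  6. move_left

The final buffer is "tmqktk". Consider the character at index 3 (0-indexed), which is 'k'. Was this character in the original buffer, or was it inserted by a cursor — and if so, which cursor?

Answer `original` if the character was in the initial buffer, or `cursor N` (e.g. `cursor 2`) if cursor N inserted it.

After op 1 (insert('k')): buffer="tmqkttk" (len 7), cursors c1@4 c2@7, authorship ...1..2
After op 2 (insert('m')): buffer="tmqkmttkm" (len 9), cursors c1@5 c2@9, authorship ...11..22
After op 3 (move_right): buffer="tmqkmttkm" (len 9), cursors c1@6 c2@9, authorship ...11..22
After op 4 (add_cursor(6)): buffer="tmqkmttkm" (len 9), cursors c1@6 c3@6 c2@9, authorship ...11..22
After op 5 (delete): buffer="tmqktk" (len 6), cursors c1@4 c3@4 c2@6, authorship ...1.2
After op 6 (move_left): buffer="tmqktk" (len 6), cursors c1@3 c3@3 c2@5, authorship ...1.2
Authorship (.=original, N=cursor N): . . . 1 . 2
Index 3: author = 1

Answer: cursor 1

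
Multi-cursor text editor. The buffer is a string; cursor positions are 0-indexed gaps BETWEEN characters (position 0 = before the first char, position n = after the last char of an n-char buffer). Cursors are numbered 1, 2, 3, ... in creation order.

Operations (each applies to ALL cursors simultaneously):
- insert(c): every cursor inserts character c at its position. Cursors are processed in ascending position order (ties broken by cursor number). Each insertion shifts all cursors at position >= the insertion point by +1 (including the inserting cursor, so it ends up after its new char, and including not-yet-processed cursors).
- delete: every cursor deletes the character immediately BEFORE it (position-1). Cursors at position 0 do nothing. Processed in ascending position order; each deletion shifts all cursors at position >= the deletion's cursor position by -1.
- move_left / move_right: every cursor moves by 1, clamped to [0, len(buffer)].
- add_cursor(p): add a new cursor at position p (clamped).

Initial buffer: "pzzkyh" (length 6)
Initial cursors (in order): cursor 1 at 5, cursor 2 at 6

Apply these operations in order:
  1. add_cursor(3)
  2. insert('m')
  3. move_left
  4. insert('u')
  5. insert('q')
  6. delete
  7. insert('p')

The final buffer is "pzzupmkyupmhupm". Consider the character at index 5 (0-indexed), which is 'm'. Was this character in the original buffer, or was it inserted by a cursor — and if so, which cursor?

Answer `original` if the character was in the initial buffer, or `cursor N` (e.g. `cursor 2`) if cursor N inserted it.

After op 1 (add_cursor(3)): buffer="pzzkyh" (len 6), cursors c3@3 c1@5 c2@6, authorship ......
After op 2 (insert('m')): buffer="pzzmkymhm" (len 9), cursors c3@4 c1@7 c2@9, authorship ...3..1.2
After op 3 (move_left): buffer="pzzmkymhm" (len 9), cursors c3@3 c1@6 c2@8, authorship ...3..1.2
After op 4 (insert('u')): buffer="pzzumkyumhum" (len 12), cursors c3@4 c1@8 c2@11, authorship ...33..11.22
After op 5 (insert('q')): buffer="pzzuqmkyuqmhuqm" (len 15), cursors c3@5 c1@10 c2@14, authorship ...333..111.222
After op 6 (delete): buffer="pzzumkyumhum" (len 12), cursors c3@4 c1@8 c2@11, authorship ...33..11.22
After op 7 (insert('p')): buffer="pzzupmkyupmhupm" (len 15), cursors c3@5 c1@10 c2@14, authorship ...333..111.222
Authorship (.=original, N=cursor N): . . . 3 3 3 . . 1 1 1 . 2 2 2
Index 5: author = 3

Answer: cursor 3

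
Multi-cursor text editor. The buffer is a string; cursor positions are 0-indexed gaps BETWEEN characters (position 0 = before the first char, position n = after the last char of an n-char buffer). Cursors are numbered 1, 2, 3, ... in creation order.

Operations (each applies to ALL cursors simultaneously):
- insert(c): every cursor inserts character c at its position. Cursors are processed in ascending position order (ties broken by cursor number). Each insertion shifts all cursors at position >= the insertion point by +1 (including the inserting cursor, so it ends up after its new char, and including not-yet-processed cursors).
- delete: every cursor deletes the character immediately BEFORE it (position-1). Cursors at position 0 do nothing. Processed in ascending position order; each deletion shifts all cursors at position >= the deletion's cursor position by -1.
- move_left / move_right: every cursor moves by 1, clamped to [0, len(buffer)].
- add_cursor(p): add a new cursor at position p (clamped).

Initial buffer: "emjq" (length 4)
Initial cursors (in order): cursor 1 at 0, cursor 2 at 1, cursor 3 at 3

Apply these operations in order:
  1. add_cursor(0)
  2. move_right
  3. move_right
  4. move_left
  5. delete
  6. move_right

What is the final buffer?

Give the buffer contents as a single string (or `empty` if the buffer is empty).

Answer: q

Derivation:
After op 1 (add_cursor(0)): buffer="emjq" (len 4), cursors c1@0 c4@0 c2@1 c3@3, authorship ....
After op 2 (move_right): buffer="emjq" (len 4), cursors c1@1 c4@1 c2@2 c3@4, authorship ....
After op 3 (move_right): buffer="emjq" (len 4), cursors c1@2 c4@2 c2@3 c3@4, authorship ....
After op 4 (move_left): buffer="emjq" (len 4), cursors c1@1 c4@1 c2@2 c3@3, authorship ....
After op 5 (delete): buffer="q" (len 1), cursors c1@0 c2@0 c3@0 c4@0, authorship .
After op 6 (move_right): buffer="q" (len 1), cursors c1@1 c2@1 c3@1 c4@1, authorship .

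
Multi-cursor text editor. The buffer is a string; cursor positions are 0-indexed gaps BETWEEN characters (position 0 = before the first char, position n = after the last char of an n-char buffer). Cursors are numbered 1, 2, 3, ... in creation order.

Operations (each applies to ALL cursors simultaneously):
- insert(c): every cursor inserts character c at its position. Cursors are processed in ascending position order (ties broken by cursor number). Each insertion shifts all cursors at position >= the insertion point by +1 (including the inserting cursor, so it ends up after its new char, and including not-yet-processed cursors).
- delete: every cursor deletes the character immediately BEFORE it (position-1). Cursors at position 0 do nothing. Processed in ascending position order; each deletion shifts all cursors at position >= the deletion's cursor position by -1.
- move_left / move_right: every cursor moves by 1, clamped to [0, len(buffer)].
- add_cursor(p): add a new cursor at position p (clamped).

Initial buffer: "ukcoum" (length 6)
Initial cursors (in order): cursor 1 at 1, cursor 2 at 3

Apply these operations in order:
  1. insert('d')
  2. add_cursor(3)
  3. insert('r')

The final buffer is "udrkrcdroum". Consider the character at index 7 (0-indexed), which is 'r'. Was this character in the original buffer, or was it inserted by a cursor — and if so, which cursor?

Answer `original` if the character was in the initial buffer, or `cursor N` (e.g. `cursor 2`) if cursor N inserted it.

Answer: cursor 2

Derivation:
After op 1 (insert('d')): buffer="udkcdoum" (len 8), cursors c1@2 c2@5, authorship .1..2...
After op 2 (add_cursor(3)): buffer="udkcdoum" (len 8), cursors c1@2 c3@3 c2@5, authorship .1..2...
After op 3 (insert('r')): buffer="udrkrcdroum" (len 11), cursors c1@3 c3@5 c2@8, authorship .11.3.22...
Authorship (.=original, N=cursor N): . 1 1 . 3 . 2 2 . . .
Index 7: author = 2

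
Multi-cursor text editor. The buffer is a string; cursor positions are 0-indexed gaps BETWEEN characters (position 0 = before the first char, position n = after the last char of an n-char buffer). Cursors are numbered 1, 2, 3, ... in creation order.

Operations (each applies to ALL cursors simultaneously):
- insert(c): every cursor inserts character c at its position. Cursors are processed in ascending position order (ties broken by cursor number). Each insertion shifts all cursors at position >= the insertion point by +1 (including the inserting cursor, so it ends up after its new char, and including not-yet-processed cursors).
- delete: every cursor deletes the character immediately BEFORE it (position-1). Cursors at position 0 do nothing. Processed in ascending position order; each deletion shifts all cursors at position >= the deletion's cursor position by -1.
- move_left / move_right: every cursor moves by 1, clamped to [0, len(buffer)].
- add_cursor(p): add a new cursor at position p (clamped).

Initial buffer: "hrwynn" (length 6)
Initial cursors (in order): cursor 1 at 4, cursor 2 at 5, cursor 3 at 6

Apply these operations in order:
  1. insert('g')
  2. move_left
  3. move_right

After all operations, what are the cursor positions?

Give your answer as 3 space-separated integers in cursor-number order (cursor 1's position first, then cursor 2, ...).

Answer: 5 7 9

Derivation:
After op 1 (insert('g')): buffer="hrwygngng" (len 9), cursors c1@5 c2@7 c3@9, authorship ....1.2.3
After op 2 (move_left): buffer="hrwygngng" (len 9), cursors c1@4 c2@6 c3@8, authorship ....1.2.3
After op 3 (move_right): buffer="hrwygngng" (len 9), cursors c1@5 c2@7 c3@9, authorship ....1.2.3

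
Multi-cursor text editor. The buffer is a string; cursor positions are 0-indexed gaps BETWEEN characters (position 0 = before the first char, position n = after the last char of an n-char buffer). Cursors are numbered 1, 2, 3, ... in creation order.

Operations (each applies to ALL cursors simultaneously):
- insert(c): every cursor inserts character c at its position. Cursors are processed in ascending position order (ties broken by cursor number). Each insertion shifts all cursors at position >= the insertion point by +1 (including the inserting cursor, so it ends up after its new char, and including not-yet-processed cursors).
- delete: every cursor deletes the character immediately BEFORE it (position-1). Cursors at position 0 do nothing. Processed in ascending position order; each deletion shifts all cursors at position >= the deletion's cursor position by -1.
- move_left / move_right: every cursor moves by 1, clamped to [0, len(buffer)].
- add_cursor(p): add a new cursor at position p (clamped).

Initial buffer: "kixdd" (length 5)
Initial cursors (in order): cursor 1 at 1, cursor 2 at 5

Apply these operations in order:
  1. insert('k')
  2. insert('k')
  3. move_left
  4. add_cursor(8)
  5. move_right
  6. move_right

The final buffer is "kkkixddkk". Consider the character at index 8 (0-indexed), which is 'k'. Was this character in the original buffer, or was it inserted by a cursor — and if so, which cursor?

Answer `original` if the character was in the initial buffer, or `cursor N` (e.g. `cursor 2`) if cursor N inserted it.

Answer: cursor 2

Derivation:
After op 1 (insert('k')): buffer="kkixddk" (len 7), cursors c1@2 c2@7, authorship .1....2
After op 2 (insert('k')): buffer="kkkixddkk" (len 9), cursors c1@3 c2@9, authorship .11....22
After op 3 (move_left): buffer="kkkixddkk" (len 9), cursors c1@2 c2@8, authorship .11....22
After op 4 (add_cursor(8)): buffer="kkkixddkk" (len 9), cursors c1@2 c2@8 c3@8, authorship .11....22
After op 5 (move_right): buffer="kkkixddkk" (len 9), cursors c1@3 c2@9 c3@9, authorship .11....22
After op 6 (move_right): buffer="kkkixddkk" (len 9), cursors c1@4 c2@9 c3@9, authorship .11....22
Authorship (.=original, N=cursor N): . 1 1 . . . . 2 2
Index 8: author = 2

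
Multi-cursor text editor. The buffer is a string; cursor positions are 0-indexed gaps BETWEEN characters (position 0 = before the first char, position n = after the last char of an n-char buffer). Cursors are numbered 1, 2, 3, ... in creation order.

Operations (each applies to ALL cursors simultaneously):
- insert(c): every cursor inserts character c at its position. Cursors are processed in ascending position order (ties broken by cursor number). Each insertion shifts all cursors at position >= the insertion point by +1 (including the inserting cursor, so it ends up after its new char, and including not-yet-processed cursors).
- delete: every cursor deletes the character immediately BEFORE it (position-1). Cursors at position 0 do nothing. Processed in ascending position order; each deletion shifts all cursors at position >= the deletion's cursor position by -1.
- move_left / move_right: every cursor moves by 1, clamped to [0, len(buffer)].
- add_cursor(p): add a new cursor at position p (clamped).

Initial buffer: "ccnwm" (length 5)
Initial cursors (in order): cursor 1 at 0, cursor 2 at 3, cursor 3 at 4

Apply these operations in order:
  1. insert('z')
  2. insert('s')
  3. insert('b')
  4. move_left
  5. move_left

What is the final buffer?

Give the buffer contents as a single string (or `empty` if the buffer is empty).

Answer: zsbccnzsbwzsbm

Derivation:
After op 1 (insert('z')): buffer="zccnzwzm" (len 8), cursors c1@1 c2@5 c3@7, authorship 1...2.3.
After op 2 (insert('s')): buffer="zsccnzswzsm" (len 11), cursors c1@2 c2@7 c3@10, authorship 11...22.33.
After op 3 (insert('b')): buffer="zsbccnzsbwzsbm" (len 14), cursors c1@3 c2@9 c3@13, authorship 111...222.333.
After op 4 (move_left): buffer="zsbccnzsbwzsbm" (len 14), cursors c1@2 c2@8 c3@12, authorship 111...222.333.
After op 5 (move_left): buffer="zsbccnzsbwzsbm" (len 14), cursors c1@1 c2@7 c3@11, authorship 111...222.333.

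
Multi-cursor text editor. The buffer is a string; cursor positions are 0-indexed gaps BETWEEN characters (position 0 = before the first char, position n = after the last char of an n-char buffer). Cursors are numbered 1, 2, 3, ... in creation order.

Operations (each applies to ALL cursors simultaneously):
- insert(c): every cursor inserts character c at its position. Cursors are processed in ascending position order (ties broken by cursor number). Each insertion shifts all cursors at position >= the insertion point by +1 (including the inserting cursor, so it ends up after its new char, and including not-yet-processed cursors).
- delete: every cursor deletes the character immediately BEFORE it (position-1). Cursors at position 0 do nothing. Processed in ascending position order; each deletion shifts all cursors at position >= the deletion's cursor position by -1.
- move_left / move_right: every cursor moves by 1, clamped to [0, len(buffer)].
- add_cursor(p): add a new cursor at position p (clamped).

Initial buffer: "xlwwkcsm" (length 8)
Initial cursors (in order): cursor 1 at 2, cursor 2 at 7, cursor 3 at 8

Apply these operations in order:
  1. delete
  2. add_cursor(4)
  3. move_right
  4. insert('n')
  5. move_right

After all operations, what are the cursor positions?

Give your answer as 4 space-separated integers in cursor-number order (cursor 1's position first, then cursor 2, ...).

Answer: 4 9 9 9

Derivation:
After op 1 (delete): buffer="xwwkc" (len 5), cursors c1@1 c2@5 c3@5, authorship .....
After op 2 (add_cursor(4)): buffer="xwwkc" (len 5), cursors c1@1 c4@4 c2@5 c3@5, authorship .....
After op 3 (move_right): buffer="xwwkc" (len 5), cursors c1@2 c2@5 c3@5 c4@5, authorship .....
After op 4 (insert('n')): buffer="xwnwkcnnn" (len 9), cursors c1@3 c2@9 c3@9 c4@9, authorship ..1...234
After op 5 (move_right): buffer="xwnwkcnnn" (len 9), cursors c1@4 c2@9 c3@9 c4@9, authorship ..1...234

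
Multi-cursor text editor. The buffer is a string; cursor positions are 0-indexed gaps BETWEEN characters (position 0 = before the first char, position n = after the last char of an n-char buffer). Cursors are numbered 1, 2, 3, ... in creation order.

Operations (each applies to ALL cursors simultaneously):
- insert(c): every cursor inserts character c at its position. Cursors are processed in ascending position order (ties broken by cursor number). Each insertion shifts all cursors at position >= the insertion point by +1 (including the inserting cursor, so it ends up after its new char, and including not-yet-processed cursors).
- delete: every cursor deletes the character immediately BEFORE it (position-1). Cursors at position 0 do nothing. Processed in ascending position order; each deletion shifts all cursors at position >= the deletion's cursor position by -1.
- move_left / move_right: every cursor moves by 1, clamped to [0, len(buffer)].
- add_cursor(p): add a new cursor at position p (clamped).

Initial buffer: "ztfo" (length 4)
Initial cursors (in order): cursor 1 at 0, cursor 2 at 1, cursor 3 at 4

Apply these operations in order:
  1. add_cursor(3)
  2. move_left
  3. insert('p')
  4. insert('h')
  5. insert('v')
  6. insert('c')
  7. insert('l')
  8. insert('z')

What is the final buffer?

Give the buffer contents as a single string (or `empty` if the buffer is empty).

Answer: pphhvvccllzzztphvclzfphvclzo

Derivation:
After op 1 (add_cursor(3)): buffer="ztfo" (len 4), cursors c1@0 c2@1 c4@3 c3@4, authorship ....
After op 2 (move_left): buffer="ztfo" (len 4), cursors c1@0 c2@0 c4@2 c3@3, authorship ....
After op 3 (insert('p')): buffer="ppztpfpo" (len 8), cursors c1@2 c2@2 c4@5 c3@7, authorship 12..4.3.
After op 4 (insert('h')): buffer="pphhztphfpho" (len 12), cursors c1@4 c2@4 c4@8 c3@11, authorship 1212..44.33.
After op 5 (insert('v')): buffer="pphhvvztphvfphvo" (len 16), cursors c1@6 c2@6 c4@11 c3@15, authorship 121212..444.333.
After op 6 (insert('c')): buffer="pphhvvccztphvcfphvco" (len 20), cursors c1@8 c2@8 c4@14 c3@19, authorship 12121212..4444.3333.
After op 7 (insert('l')): buffer="pphhvvccllztphvclfphvclo" (len 24), cursors c1@10 c2@10 c4@17 c3@23, authorship 1212121212..44444.33333.
After op 8 (insert('z')): buffer="pphhvvccllzzztphvclzfphvclzo" (len 28), cursors c1@12 c2@12 c4@20 c3@27, authorship 121212121212..444444.333333.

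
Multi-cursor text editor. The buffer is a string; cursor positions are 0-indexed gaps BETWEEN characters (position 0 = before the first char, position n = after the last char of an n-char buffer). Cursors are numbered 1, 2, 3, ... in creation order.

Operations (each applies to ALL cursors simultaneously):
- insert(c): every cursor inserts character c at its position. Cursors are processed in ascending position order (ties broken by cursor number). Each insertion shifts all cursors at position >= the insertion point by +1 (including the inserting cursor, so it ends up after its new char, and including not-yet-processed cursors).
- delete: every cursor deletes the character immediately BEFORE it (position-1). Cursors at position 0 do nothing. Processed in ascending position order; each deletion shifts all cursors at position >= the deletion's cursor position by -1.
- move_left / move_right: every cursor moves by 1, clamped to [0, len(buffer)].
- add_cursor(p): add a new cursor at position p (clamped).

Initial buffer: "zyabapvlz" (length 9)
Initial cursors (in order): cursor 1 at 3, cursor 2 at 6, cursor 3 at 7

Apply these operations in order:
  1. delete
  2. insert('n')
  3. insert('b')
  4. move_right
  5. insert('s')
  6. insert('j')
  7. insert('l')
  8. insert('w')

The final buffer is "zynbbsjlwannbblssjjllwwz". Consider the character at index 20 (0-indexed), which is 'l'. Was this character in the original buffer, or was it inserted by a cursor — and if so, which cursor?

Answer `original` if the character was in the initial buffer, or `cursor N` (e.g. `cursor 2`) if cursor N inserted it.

Answer: cursor 3

Derivation:
After op 1 (delete): buffer="zybalz" (len 6), cursors c1@2 c2@4 c3@4, authorship ......
After op 2 (insert('n')): buffer="zynbannlz" (len 9), cursors c1@3 c2@7 c3@7, authorship ..1..23..
After op 3 (insert('b')): buffer="zynbbannbblz" (len 12), cursors c1@4 c2@10 c3@10, authorship ..11..2323..
After op 4 (move_right): buffer="zynbbannbblz" (len 12), cursors c1@5 c2@11 c3@11, authorship ..11..2323..
After op 5 (insert('s')): buffer="zynbbsannbblssz" (len 15), cursors c1@6 c2@14 c3@14, authorship ..11.1.2323.23.
After op 6 (insert('j')): buffer="zynbbsjannbblssjjz" (len 18), cursors c1@7 c2@17 c3@17, authorship ..11.11.2323.2323.
After op 7 (insert('l')): buffer="zynbbsjlannbblssjjllz" (len 21), cursors c1@8 c2@20 c3@20, authorship ..11.111.2323.232323.
After op 8 (insert('w')): buffer="zynbbsjlwannbblssjjllwwz" (len 24), cursors c1@9 c2@23 c3@23, authorship ..11.1111.2323.23232323.
Authorship (.=original, N=cursor N): . . 1 1 . 1 1 1 1 . 2 3 2 3 . 2 3 2 3 2 3 2 3 .
Index 20: author = 3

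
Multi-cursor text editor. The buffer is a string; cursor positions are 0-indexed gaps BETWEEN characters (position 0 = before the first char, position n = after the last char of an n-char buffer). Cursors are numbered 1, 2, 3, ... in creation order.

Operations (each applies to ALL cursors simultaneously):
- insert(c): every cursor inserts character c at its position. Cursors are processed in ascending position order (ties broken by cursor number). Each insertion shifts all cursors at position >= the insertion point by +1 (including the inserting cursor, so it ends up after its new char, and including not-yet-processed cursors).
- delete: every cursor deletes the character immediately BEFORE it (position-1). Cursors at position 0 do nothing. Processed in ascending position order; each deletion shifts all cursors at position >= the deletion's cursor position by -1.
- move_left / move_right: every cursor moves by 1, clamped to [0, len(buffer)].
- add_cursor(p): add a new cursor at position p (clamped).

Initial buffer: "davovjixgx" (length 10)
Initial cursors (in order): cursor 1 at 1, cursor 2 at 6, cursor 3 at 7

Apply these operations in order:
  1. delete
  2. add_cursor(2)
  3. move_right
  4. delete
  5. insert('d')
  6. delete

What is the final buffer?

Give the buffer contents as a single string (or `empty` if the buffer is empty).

Answer: vgx

Derivation:
After op 1 (delete): buffer="avovxgx" (len 7), cursors c1@0 c2@4 c3@4, authorship .......
After op 2 (add_cursor(2)): buffer="avovxgx" (len 7), cursors c1@0 c4@2 c2@4 c3@4, authorship .......
After op 3 (move_right): buffer="avovxgx" (len 7), cursors c1@1 c4@3 c2@5 c3@5, authorship .......
After op 4 (delete): buffer="vgx" (len 3), cursors c1@0 c2@1 c3@1 c4@1, authorship ...
After op 5 (insert('d')): buffer="dvdddgx" (len 7), cursors c1@1 c2@5 c3@5 c4@5, authorship 1.234..
After op 6 (delete): buffer="vgx" (len 3), cursors c1@0 c2@1 c3@1 c4@1, authorship ...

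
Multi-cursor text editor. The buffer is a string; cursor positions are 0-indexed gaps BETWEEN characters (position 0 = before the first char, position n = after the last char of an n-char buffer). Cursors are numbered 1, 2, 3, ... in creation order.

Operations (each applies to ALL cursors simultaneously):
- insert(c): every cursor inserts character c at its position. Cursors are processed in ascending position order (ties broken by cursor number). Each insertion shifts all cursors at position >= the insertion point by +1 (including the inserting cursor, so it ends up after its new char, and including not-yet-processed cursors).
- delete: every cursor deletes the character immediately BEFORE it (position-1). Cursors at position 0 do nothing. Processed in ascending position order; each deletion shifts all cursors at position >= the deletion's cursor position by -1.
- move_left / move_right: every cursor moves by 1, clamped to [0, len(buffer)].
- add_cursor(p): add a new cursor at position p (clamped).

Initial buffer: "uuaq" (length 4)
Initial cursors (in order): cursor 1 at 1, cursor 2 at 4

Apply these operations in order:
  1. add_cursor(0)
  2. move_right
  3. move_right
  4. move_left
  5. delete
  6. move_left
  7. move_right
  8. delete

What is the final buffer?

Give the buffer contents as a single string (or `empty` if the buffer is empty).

After op 1 (add_cursor(0)): buffer="uuaq" (len 4), cursors c3@0 c1@1 c2@4, authorship ....
After op 2 (move_right): buffer="uuaq" (len 4), cursors c3@1 c1@2 c2@4, authorship ....
After op 3 (move_right): buffer="uuaq" (len 4), cursors c3@2 c1@3 c2@4, authorship ....
After op 4 (move_left): buffer="uuaq" (len 4), cursors c3@1 c1@2 c2@3, authorship ....
After op 5 (delete): buffer="q" (len 1), cursors c1@0 c2@0 c3@0, authorship .
After op 6 (move_left): buffer="q" (len 1), cursors c1@0 c2@0 c3@0, authorship .
After op 7 (move_right): buffer="q" (len 1), cursors c1@1 c2@1 c3@1, authorship .
After op 8 (delete): buffer="" (len 0), cursors c1@0 c2@0 c3@0, authorship 

Answer: empty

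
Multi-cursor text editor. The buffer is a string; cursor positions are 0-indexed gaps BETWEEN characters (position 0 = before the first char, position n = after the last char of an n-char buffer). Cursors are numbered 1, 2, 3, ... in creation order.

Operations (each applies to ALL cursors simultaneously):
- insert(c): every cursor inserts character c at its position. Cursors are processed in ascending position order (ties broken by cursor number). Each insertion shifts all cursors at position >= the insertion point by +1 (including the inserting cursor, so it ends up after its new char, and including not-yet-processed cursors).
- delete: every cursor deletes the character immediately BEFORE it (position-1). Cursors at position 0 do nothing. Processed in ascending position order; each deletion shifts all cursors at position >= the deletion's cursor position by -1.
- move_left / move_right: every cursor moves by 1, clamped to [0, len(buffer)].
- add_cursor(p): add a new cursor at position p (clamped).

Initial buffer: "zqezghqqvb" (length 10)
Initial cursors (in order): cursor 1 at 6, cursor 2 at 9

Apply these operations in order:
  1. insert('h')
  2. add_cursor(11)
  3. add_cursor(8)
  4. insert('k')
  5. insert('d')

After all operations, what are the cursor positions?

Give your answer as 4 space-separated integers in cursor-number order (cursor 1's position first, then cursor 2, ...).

After op 1 (insert('h')): buffer="zqezghhqqvhb" (len 12), cursors c1@7 c2@11, authorship ......1...2.
After op 2 (add_cursor(11)): buffer="zqezghhqqvhb" (len 12), cursors c1@7 c2@11 c3@11, authorship ......1...2.
After op 3 (add_cursor(8)): buffer="zqezghhqqvhb" (len 12), cursors c1@7 c4@8 c2@11 c3@11, authorship ......1...2.
After op 4 (insert('k')): buffer="zqezghhkqkqvhkkb" (len 16), cursors c1@8 c4@10 c2@15 c3@15, authorship ......11.4..223.
After op 5 (insert('d')): buffer="zqezghhkdqkdqvhkkddb" (len 20), cursors c1@9 c4@12 c2@19 c3@19, authorship ......111.44..22323.

Answer: 9 19 19 12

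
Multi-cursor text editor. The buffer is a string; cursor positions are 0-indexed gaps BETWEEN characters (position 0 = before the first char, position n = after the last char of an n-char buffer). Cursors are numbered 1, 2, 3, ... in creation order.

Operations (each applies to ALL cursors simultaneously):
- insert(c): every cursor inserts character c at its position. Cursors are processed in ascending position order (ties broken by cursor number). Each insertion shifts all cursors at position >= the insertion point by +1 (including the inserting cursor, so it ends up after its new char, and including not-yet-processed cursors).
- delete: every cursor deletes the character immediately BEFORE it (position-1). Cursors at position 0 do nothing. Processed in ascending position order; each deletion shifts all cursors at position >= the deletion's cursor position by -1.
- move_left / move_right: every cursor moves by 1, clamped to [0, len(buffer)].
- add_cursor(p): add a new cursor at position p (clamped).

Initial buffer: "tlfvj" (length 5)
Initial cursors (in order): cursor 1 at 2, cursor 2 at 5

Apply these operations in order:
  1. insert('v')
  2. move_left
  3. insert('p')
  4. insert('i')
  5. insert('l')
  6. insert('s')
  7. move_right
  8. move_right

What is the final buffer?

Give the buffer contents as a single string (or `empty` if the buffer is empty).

After op 1 (insert('v')): buffer="tlvfvjv" (len 7), cursors c1@3 c2@7, authorship ..1...2
After op 2 (move_left): buffer="tlvfvjv" (len 7), cursors c1@2 c2@6, authorship ..1...2
After op 3 (insert('p')): buffer="tlpvfvjpv" (len 9), cursors c1@3 c2@8, authorship ..11...22
After op 4 (insert('i')): buffer="tlpivfvjpiv" (len 11), cursors c1@4 c2@10, authorship ..111...222
After op 5 (insert('l')): buffer="tlpilvfvjpilv" (len 13), cursors c1@5 c2@12, authorship ..1111...2222
After op 6 (insert('s')): buffer="tlpilsvfvjpilsv" (len 15), cursors c1@6 c2@14, authorship ..11111...22222
After op 7 (move_right): buffer="tlpilsvfvjpilsv" (len 15), cursors c1@7 c2@15, authorship ..11111...22222
After op 8 (move_right): buffer="tlpilsvfvjpilsv" (len 15), cursors c1@8 c2@15, authorship ..11111...22222

Answer: tlpilsvfvjpilsv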